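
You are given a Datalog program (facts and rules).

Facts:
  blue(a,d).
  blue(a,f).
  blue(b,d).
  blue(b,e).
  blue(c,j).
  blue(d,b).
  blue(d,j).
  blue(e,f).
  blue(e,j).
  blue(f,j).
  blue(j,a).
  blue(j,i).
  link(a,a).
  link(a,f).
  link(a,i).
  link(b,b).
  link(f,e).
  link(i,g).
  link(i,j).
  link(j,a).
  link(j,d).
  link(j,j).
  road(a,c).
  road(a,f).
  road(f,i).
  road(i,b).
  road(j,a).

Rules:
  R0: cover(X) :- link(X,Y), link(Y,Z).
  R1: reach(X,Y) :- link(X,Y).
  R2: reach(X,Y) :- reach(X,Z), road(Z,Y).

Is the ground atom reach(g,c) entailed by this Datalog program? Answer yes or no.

round 1: derive reach(a,a) via R1 from link(a,a)
round 1: derive reach(a,f) via R1 from link(a,f)
round 1: derive reach(a,i) via R1 from link(a,i)
round 1: derive reach(b,b) via R1 from link(b,b)
round 1: derive reach(f,e) via R1 from link(f,e)
round 1: derive reach(i,g) via R1 from link(i,g)
round 1: derive reach(i,j) via R1 from link(i,j)
round 1: derive reach(j,a) via R1 from link(j,a)
round 1: derive reach(j,d) via R1 from link(j,d)
round 1: derive reach(j,j) via R1 from link(j,j)
round 2: derive reach(a,b) via R2 from reach(a,i), road(i,b)
round 2: derive reach(a,c) via R2 from reach(a,a), road(a,c)
round 2: derive reach(i,a) via R2 from reach(i,j), road(j,a)
round 2: derive reach(j,c) via R2 from reach(j,a), road(a,c)
round 2: derive reach(j,f) via R2 from reach(j,a), road(a,f)
round 3: derive reach(i,c) via R2 from reach(i,a), road(a,c)
round 3: derive reach(i,f) via R2 from reach(i,a), road(a,f)
round 3: derive reach(j,i) via R2 from reach(j,f), road(f,i)
round 4: derive reach(i,i) via R2 from reach(i,f), road(f,i)
round 4: derive reach(j,b) via R2 from reach(j,i), road(i,b)
round 5: derive reach(i,b) via R2 from reach(i,i), road(i,b)

no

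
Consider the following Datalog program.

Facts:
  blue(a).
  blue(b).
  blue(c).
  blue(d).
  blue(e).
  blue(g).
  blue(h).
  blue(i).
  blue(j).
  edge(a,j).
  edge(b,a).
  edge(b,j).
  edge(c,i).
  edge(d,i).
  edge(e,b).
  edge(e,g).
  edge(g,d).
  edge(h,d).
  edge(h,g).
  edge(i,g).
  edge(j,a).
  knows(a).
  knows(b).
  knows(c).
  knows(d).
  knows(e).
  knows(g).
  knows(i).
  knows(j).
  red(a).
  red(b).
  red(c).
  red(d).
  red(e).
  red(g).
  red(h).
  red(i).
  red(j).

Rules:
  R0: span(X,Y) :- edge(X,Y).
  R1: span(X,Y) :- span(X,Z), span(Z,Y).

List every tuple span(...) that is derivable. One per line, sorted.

span(a,a)
span(a,j)
span(b,a)
span(b,j)
span(c,d)
span(c,g)
span(c,i)
span(d,d)
span(d,g)
span(d,i)
span(e,a)
span(e,b)
span(e,d)
span(e,g)
span(e,i)
span(e,j)
span(g,d)
span(g,g)
span(g,i)
span(h,d)
span(h,g)
span(h,i)
span(i,d)
span(i,g)
span(i,i)
span(j,a)
span(j,j)

round 1: derive span(a,j) via R0 from edge(a,j)
round 1: derive span(b,a) via R0 from edge(b,a)
round 1: derive span(b,j) via R0 from edge(b,j)
round 1: derive span(c,i) via R0 from edge(c,i)
round 1: derive span(d,i) via R0 from edge(d,i)
round 1: derive span(e,b) via R0 from edge(e,b)
round 1: derive span(e,g) via R0 from edge(e,g)
round 1: derive span(g,d) via R0 from edge(g,d)
round 1: derive span(h,d) via R0 from edge(h,d)
round 1: derive span(h,g) via R0 from edge(h,g)
round 1: derive span(i,g) via R0 from edge(i,g)
round 1: derive span(j,a) via R0 from edge(j,a)
round 2: derive span(a,a) via R1 from span(a,j), span(j,a)
round 2: derive span(c,g) via R1 from span(c,i), span(i,g)
round 2: derive span(d,g) via R1 from span(d,i), span(i,g)
round 2: derive span(e,a) via R1 from span(e,b), span(b,a)
round 2: derive span(e,d) via R1 from span(e,g), span(g,d)
round 2: derive span(e,j) via R1 from span(e,b), span(b,j)
round 2: derive span(g,i) via R1 from span(g,d), span(d,i)
round 2: derive span(h,i) via R1 from span(h,d), span(d,i)
round 2: derive span(i,d) via R1 from span(i,g), span(g,d)
round 2: derive span(j,j) via R1 from span(j,a), span(a,j)
round 3: derive span(c,d) via R1 from span(c,g), span(g,d)
round 3: derive span(d,d) via R1 from span(d,g), span(g,d)
round 3: derive span(e,i) via R1 from span(e,d), span(d,i)
round 3: derive span(g,g) via R1 from span(g,d), span(d,g)
round 3: derive span(i,i) via R1 from span(i,d), span(d,i)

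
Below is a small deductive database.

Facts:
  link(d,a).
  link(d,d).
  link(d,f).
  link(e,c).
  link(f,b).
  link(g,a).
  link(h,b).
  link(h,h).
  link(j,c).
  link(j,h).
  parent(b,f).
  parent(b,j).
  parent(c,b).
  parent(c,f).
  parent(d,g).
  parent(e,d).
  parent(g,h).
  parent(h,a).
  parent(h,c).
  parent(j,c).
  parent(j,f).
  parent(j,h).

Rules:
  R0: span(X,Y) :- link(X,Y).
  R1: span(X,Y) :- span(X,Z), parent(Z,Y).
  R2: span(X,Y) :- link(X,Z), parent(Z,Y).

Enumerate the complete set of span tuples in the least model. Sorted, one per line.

round 1: derive span(d,a) via R0 from link(d,a)
round 1: derive span(d,d) via R0 from link(d,d)
round 1: derive span(d,f) via R0 from link(d,f)
round 1: derive span(e,c) via R0 from link(e,c)
round 1: derive span(f,b) via R0 from link(f,b)
round 1: derive span(g,a) via R0 from link(g,a)
round 1: derive span(h,b) via R0 from link(h,b)
round 1: derive span(h,h) via R0 from link(h,h)
round 1: derive span(j,c) via R0 from link(j,c)
round 1: derive span(j,h) via R0 from link(j,h)
round 1: derive span(d,g) via R2 from link(d,d), parent(d,g)
round 1: derive span(e,b) via R2 from link(e,c), parent(c,b)
round 1: derive span(e,f) via R2 from link(e,c), parent(c,f)
round 1: derive span(f,f) via R2 from link(f,b), parent(b,f)
round 1: derive span(f,j) via R2 from link(f,b), parent(b,j)
round 1: derive span(h,a) via R2 from link(h,h), parent(h,a)
round 1: derive span(h,c) via R2 from link(h,h), parent(h,c)
round 1: derive span(h,f) via R2 from link(h,b), parent(b,f)
round 1: derive span(h,j) via R2 from link(h,b), parent(b,j)
round 1: derive span(j,a) via R2 from link(j,h), parent(h,a)
round 1: derive span(j,b) via R2 from link(j,c), parent(c,b)
round 1: derive span(j,f) via R2 from link(j,c), parent(c,f)
round 2: derive span(d,h) via R1 from span(d,g), parent(g,h)
round 2: derive span(e,j) via R1 from span(e,b), parent(b,j)
round 2: derive span(f,c) via R1 from span(f,j), parent(j,c)
round 2: derive span(f,h) via R1 from span(f,j), parent(j,h)
round 2: derive span(j,j) via R1 from span(j,b), parent(b,j)
round 3: derive span(d,c) via R1 from span(d,h), parent(h,c)
round 3: derive span(e,h) via R1 from span(e,j), parent(j,h)
round 3: derive span(f,a) via R1 from span(f,h), parent(h,a)
round 4: derive span(d,b) via R1 from span(d,c), parent(c,b)
round 4: derive span(e,a) via R1 from span(e,h), parent(h,a)
round 5: derive span(d,j) via R1 from span(d,b), parent(b,j)

span(d,a)
span(d,b)
span(d,c)
span(d,d)
span(d,f)
span(d,g)
span(d,h)
span(d,j)
span(e,a)
span(e,b)
span(e,c)
span(e,f)
span(e,h)
span(e,j)
span(f,a)
span(f,b)
span(f,c)
span(f,f)
span(f,h)
span(f,j)
span(g,a)
span(h,a)
span(h,b)
span(h,c)
span(h,f)
span(h,h)
span(h,j)
span(j,a)
span(j,b)
span(j,c)
span(j,f)
span(j,h)
span(j,j)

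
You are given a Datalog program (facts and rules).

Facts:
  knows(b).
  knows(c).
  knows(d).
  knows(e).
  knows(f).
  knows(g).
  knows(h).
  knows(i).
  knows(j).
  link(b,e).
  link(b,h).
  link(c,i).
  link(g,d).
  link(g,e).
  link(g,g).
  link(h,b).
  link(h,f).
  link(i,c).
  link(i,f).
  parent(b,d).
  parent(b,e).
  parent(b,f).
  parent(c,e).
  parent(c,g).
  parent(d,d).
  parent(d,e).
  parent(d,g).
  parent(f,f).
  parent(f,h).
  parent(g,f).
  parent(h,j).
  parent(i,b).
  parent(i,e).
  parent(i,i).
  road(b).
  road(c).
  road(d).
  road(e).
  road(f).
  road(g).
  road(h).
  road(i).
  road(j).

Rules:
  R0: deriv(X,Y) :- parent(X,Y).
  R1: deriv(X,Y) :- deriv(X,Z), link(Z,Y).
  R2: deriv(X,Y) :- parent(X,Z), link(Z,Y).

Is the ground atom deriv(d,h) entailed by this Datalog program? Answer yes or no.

no

round 1: derive deriv(b,d) via R0 from parent(b,d)
round 1: derive deriv(b,e) via R0 from parent(b,e)
round 1: derive deriv(b,f) via R0 from parent(b,f)
round 1: derive deriv(c,e) via R0 from parent(c,e)
round 1: derive deriv(c,g) via R0 from parent(c,g)
round 1: derive deriv(d,d) via R0 from parent(d,d)
round 1: derive deriv(d,e) via R0 from parent(d,e)
round 1: derive deriv(d,g) via R0 from parent(d,g)
round 1: derive deriv(f,f) via R0 from parent(f,f)
round 1: derive deriv(f,h) via R0 from parent(f,h)
round 1: derive deriv(g,f) via R0 from parent(g,f)
round 1: derive deriv(h,j) via R0 from parent(h,j)
round 1: derive deriv(i,b) via R0 from parent(i,b)
round 1: derive deriv(i,e) via R0 from parent(i,e)
round 1: derive deriv(i,i) via R0 from parent(i,i)
round 1: derive deriv(c,d) via R2 from parent(c,g), link(g,d)
round 1: derive deriv(f,b) via R2 from parent(f,h), link(h,b)
round 1: derive deriv(i,c) via R2 from parent(i,i), link(i,c)
round 1: derive deriv(i,f) via R2 from parent(i,i), link(i,f)
round 1: derive deriv(i,h) via R2 from parent(i,b), link(b,h)
round 2: derive deriv(f,e) via R1 from deriv(f,b), link(b,e)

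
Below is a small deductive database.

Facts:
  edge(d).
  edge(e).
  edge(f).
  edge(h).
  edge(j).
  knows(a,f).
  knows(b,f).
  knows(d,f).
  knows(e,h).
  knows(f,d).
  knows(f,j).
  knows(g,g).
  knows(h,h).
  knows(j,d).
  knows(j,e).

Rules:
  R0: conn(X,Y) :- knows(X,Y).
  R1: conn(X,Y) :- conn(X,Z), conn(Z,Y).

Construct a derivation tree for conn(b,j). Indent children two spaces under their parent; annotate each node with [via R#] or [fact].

conn(b,j)  [via R1]
  conn(b,f)  [via R0]
    knows(b,f)  [fact]
  conn(f,j)  [via R0]
    knows(f,j)  [fact]

round 1: derive conn(a,f) via R0 from knows(a,f)
round 1: derive conn(b,f) via R0 from knows(b,f)
round 1: derive conn(d,f) via R0 from knows(d,f)
round 1: derive conn(e,h) via R0 from knows(e,h)
round 1: derive conn(f,d) via R0 from knows(f,d)
round 1: derive conn(f,j) via R0 from knows(f,j)
round 1: derive conn(g,g) via R0 from knows(g,g)
round 1: derive conn(h,h) via R0 from knows(h,h)
round 1: derive conn(j,d) via R0 from knows(j,d)
round 1: derive conn(j,e) via R0 from knows(j,e)
round 2: derive conn(a,d) via R1 from conn(a,f), conn(f,d)
round 2: derive conn(a,j) via R1 from conn(a,f), conn(f,j)
round 2: derive conn(b,d) via R1 from conn(b,f), conn(f,d)
round 2: derive conn(b,j) via R1 from conn(b,f), conn(f,j)
round 2: derive conn(d,d) via R1 from conn(d,f), conn(f,d)
round 2: derive conn(d,j) via R1 from conn(d,f), conn(f,j)
round 2: derive conn(f,e) via R1 from conn(f,j), conn(j,e)
round 2: derive conn(f,f) via R1 from conn(f,d), conn(d,f)
round 2: derive conn(j,f) via R1 from conn(j,d), conn(d,f)
round 2: derive conn(j,h) via R1 from conn(j,e), conn(e,h)
round 3: derive conn(a,e) via R1 from conn(a,f), conn(f,e)
round 3: derive conn(a,h) via R1 from conn(a,j), conn(j,h)
round 3: derive conn(b,e) via R1 from conn(b,f), conn(f,e)
round 3: derive conn(b,h) via R1 from conn(b,j), conn(j,h)
round 3: derive conn(d,e) via R1 from conn(d,f), conn(f,e)
round 3: derive conn(d,h) via R1 from conn(d,j), conn(j,h)
round 3: derive conn(f,h) via R1 from conn(f,e), conn(e,h)
round 3: derive conn(j,j) via R1 from conn(j,d), conn(d,j)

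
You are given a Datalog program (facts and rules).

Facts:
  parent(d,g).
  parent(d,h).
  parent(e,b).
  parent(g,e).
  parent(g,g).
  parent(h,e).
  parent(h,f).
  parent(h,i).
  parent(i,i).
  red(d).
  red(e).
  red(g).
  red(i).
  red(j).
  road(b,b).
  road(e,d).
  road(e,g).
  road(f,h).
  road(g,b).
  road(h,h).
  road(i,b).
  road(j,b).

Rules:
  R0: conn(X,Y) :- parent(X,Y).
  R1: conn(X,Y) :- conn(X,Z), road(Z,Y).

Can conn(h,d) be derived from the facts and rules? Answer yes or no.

round 1: derive conn(d,g) via R0 from parent(d,g)
round 1: derive conn(d,h) via R0 from parent(d,h)
round 1: derive conn(e,b) via R0 from parent(e,b)
round 1: derive conn(g,e) via R0 from parent(g,e)
round 1: derive conn(g,g) via R0 from parent(g,g)
round 1: derive conn(h,e) via R0 from parent(h,e)
round 1: derive conn(h,f) via R0 from parent(h,f)
round 1: derive conn(h,i) via R0 from parent(h,i)
round 1: derive conn(i,i) via R0 from parent(i,i)
round 2: derive conn(d,b) via R1 from conn(d,g), road(g,b)
round 2: derive conn(g,b) via R1 from conn(g,g), road(g,b)
round 2: derive conn(g,d) via R1 from conn(g,e), road(e,d)
round 2: derive conn(h,b) via R1 from conn(h,i), road(i,b)
round 2: derive conn(h,d) via R1 from conn(h,e), road(e,d)
round 2: derive conn(h,g) via R1 from conn(h,e), road(e,g)
round 2: derive conn(h,h) via R1 from conn(h,f), road(f,h)
round 2: derive conn(i,b) via R1 from conn(i,i), road(i,b)

yes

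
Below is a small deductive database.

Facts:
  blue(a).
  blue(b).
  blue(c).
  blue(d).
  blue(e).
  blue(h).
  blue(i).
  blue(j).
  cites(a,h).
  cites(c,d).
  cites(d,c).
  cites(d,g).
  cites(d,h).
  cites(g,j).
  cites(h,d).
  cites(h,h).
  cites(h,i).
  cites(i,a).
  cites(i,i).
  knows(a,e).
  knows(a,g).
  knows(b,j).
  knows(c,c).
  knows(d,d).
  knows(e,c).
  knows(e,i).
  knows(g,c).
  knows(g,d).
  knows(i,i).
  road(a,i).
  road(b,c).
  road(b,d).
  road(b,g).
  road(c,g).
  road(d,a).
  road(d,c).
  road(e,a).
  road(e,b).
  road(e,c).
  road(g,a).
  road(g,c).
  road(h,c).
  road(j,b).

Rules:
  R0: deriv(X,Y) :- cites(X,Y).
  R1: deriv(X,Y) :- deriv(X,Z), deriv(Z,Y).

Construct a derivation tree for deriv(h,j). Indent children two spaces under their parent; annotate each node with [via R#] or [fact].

deriv(h,j)  [via R1]
  deriv(h,d)  [via R0]
    cites(h,d)  [fact]
  deriv(d,j)  [via R1]
    deriv(d,g)  [via R0]
      cites(d,g)  [fact]
    deriv(g,j)  [via R0]
      cites(g,j)  [fact]

round 1: derive deriv(a,h) via R0 from cites(a,h)
round 1: derive deriv(c,d) via R0 from cites(c,d)
round 1: derive deriv(d,c) via R0 from cites(d,c)
round 1: derive deriv(d,g) via R0 from cites(d,g)
round 1: derive deriv(d,h) via R0 from cites(d,h)
round 1: derive deriv(g,j) via R0 from cites(g,j)
round 1: derive deriv(h,d) via R0 from cites(h,d)
round 1: derive deriv(h,h) via R0 from cites(h,h)
round 1: derive deriv(h,i) via R0 from cites(h,i)
round 1: derive deriv(i,a) via R0 from cites(i,a)
round 1: derive deriv(i,i) via R0 from cites(i,i)
round 2: derive deriv(a,d) via R1 from deriv(a,h), deriv(h,d)
round 2: derive deriv(a,i) via R1 from deriv(a,h), deriv(h,i)
round 2: derive deriv(c,c) via R1 from deriv(c,d), deriv(d,c)
round 2: derive deriv(c,g) via R1 from deriv(c,d), deriv(d,g)
round 2: derive deriv(c,h) via R1 from deriv(c,d), deriv(d,h)
round 2: derive deriv(d,d) via R1 from deriv(d,c), deriv(c,d)
round 2: derive deriv(d,i) via R1 from deriv(d,h), deriv(h,i)
round 2: derive deriv(d,j) via R1 from deriv(d,g), deriv(g,j)
round 2: derive deriv(h,a) via R1 from deriv(h,i), deriv(i,a)
round 2: derive deriv(h,c) via R1 from deriv(h,d), deriv(d,c)
round 2: derive deriv(h,g) via R1 from deriv(h,d), deriv(d,g)
round 2: derive deriv(i,h) via R1 from deriv(i,a), deriv(a,h)
round 3: derive deriv(a,a) via R1 from deriv(a,h), deriv(h,a)
round 3: derive deriv(a,c) via R1 from deriv(a,d), deriv(d,c)
round 3: derive deriv(a,g) via R1 from deriv(a,d), deriv(d,g)
round 3: derive deriv(a,j) via R1 from deriv(a,d), deriv(d,j)
round 3: derive deriv(c,a) via R1 from deriv(c,h), deriv(h,a)
round 3: derive deriv(c,i) via R1 from deriv(c,d), deriv(d,i)
round 3: derive deriv(c,j) via R1 from deriv(c,d), deriv(d,j)
round 3: derive deriv(d,a) via R1 from deriv(d,h), deriv(h,a)
round 3: derive deriv(h,j) via R1 from deriv(h,d), deriv(d,j)
round 3: derive deriv(i,c) via R1 from deriv(i,h), deriv(h,c)
round 3: derive deriv(i,d) via R1 from deriv(i,a), deriv(a,d)
round 3: derive deriv(i,g) via R1 from deriv(i,h), deriv(h,g)
round 4: derive deriv(i,j) via R1 from deriv(i,a), deriv(a,j)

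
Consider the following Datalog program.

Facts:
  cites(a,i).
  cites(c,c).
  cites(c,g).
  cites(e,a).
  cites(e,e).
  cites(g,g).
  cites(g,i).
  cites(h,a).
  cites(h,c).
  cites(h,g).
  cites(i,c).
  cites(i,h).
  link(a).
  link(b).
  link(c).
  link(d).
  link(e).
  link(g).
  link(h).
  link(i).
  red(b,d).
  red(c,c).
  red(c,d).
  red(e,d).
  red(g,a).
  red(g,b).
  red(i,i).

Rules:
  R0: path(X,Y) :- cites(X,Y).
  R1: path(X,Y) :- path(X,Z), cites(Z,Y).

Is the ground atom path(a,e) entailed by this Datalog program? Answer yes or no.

round 1: derive path(a,i) via R0 from cites(a,i)
round 1: derive path(c,c) via R0 from cites(c,c)
round 1: derive path(c,g) via R0 from cites(c,g)
round 1: derive path(e,a) via R0 from cites(e,a)
round 1: derive path(e,e) via R0 from cites(e,e)
round 1: derive path(g,g) via R0 from cites(g,g)
round 1: derive path(g,i) via R0 from cites(g,i)
round 1: derive path(h,a) via R0 from cites(h,a)
round 1: derive path(h,c) via R0 from cites(h,c)
round 1: derive path(h,g) via R0 from cites(h,g)
round 1: derive path(i,c) via R0 from cites(i,c)
round 1: derive path(i,h) via R0 from cites(i,h)
round 2: derive path(a,c) via R1 from path(a,i), cites(i,c)
round 2: derive path(a,h) via R1 from path(a,i), cites(i,h)
round 2: derive path(c,i) via R1 from path(c,g), cites(g,i)
round 2: derive path(e,i) via R1 from path(e,a), cites(a,i)
round 2: derive path(g,c) via R1 from path(g,i), cites(i,c)
round 2: derive path(g,h) via R1 from path(g,i), cites(i,h)
round 2: derive path(h,i) via R1 from path(h,a), cites(a,i)
round 2: derive path(i,a) via R1 from path(i,h), cites(h,a)
round 2: derive path(i,g) via R1 from path(i,c), cites(c,g)
round 3: derive path(a,a) via R1 from path(a,h), cites(h,a)
round 3: derive path(a,g) via R1 from path(a,c), cites(c,g)
round 3: derive path(c,h) via R1 from path(c,i), cites(i,h)
round 3: derive path(e,c) via R1 from path(e,i), cites(i,c)
round 3: derive path(e,h) via R1 from path(e,i), cites(i,h)
round 3: derive path(g,a) via R1 from path(g,h), cites(h,a)
round 3: derive path(h,h) via R1 from path(h,i), cites(i,h)
round 3: derive path(i,i) via R1 from path(i,a), cites(a,i)
round 4: derive path(c,a) via R1 from path(c,h), cites(h,a)
round 4: derive path(e,g) via R1 from path(e,c), cites(c,g)

no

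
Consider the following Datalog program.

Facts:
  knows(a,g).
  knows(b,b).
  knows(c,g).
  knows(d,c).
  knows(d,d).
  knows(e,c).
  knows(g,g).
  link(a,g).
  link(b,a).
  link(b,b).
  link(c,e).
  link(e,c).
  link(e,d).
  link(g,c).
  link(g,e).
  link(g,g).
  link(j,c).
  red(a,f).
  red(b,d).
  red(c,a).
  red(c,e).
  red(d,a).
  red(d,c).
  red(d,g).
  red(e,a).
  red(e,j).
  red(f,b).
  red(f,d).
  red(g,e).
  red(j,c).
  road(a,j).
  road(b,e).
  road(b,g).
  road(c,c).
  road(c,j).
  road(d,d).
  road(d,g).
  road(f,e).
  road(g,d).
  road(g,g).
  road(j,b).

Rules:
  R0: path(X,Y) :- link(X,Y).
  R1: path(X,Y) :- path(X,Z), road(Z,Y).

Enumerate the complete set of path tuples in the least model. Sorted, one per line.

path(a,d)
path(a,g)
path(b,a)
path(b,b)
path(b,d)
path(b,e)
path(b,g)
path(b,j)
path(c,e)
path(e,b)
path(e,c)
path(e,d)
path(e,e)
path(e,g)
path(e,j)
path(g,b)
path(g,c)
path(g,d)
path(g,e)
path(g,g)
path(g,j)
path(j,b)
path(j,c)
path(j,d)
path(j,e)
path(j,g)
path(j,j)

round 1: derive path(a,g) via R0 from link(a,g)
round 1: derive path(b,a) via R0 from link(b,a)
round 1: derive path(b,b) via R0 from link(b,b)
round 1: derive path(c,e) via R0 from link(c,e)
round 1: derive path(e,c) via R0 from link(e,c)
round 1: derive path(e,d) via R0 from link(e,d)
round 1: derive path(g,c) via R0 from link(g,c)
round 1: derive path(g,e) via R0 from link(g,e)
round 1: derive path(g,g) via R0 from link(g,g)
round 1: derive path(j,c) via R0 from link(j,c)
round 2: derive path(a,d) via R1 from path(a,g), road(g,d)
round 2: derive path(b,e) via R1 from path(b,b), road(b,e)
round 2: derive path(b,g) via R1 from path(b,b), road(b,g)
round 2: derive path(b,j) via R1 from path(b,a), road(a,j)
round 2: derive path(e,g) via R1 from path(e,d), road(d,g)
round 2: derive path(e,j) via R1 from path(e,c), road(c,j)
round 2: derive path(g,d) via R1 from path(g,g), road(g,d)
round 2: derive path(g,j) via R1 from path(g,c), road(c,j)
round 2: derive path(j,j) via R1 from path(j,c), road(c,j)
round 3: derive path(b,d) via R1 from path(b,g), road(g,d)
round 3: derive path(e,b) via R1 from path(e,j), road(j,b)
round 3: derive path(g,b) via R1 from path(g,j), road(j,b)
round 3: derive path(j,b) via R1 from path(j,j), road(j,b)
round 4: derive path(e,e) via R1 from path(e,b), road(b,e)
round 4: derive path(j,e) via R1 from path(j,b), road(b,e)
round 4: derive path(j,g) via R1 from path(j,b), road(b,g)
round 5: derive path(j,d) via R1 from path(j,g), road(g,d)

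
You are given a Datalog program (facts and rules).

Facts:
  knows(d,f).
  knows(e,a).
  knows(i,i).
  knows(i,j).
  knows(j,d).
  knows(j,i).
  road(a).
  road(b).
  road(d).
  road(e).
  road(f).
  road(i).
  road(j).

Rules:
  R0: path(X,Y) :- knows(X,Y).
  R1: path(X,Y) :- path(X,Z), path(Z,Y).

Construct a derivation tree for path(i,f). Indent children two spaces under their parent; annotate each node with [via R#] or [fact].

path(i,f)  [via R1]
  path(i,d)  [via R1]
    path(i,j)  [via R0]
      knows(i,j)  [fact]
    path(j,d)  [via R0]
      knows(j,d)  [fact]
  path(d,f)  [via R0]
    knows(d,f)  [fact]

round 1: derive path(d,f) via R0 from knows(d,f)
round 1: derive path(e,a) via R0 from knows(e,a)
round 1: derive path(i,i) via R0 from knows(i,i)
round 1: derive path(i,j) via R0 from knows(i,j)
round 1: derive path(j,d) via R0 from knows(j,d)
round 1: derive path(j,i) via R0 from knows(j,i)
round 2: derive path(i,d) via R1 from path(i,j), path(j,d)
round 2: derive path(j,f) via R1 from path(j,d), path(d,f)
round 2: derive path(j,j) via R1 from path(j,i), path(i,j)
round 3: derive path(i,f) via R1 from path(i,d), path(d,f)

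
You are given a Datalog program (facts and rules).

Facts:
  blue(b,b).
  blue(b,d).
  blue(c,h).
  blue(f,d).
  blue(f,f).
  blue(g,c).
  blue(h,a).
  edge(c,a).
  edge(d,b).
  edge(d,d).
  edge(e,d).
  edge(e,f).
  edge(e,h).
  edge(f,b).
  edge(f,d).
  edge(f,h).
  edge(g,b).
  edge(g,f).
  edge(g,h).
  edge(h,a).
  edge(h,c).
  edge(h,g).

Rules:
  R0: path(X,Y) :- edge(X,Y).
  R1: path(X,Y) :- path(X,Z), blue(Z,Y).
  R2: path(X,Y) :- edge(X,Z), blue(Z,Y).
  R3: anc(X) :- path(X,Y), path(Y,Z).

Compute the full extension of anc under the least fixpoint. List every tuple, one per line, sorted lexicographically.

round 1: derive path(c,a) via R0 from edge(c,a)
round 1: derive path(d,b) via R0 from edge(d,b)
round 1: derive path(d,d) via R0 from edge(d,d)
round 1: derive path(e,d) via R0 from edge(e,d)
round 1: derive path(e,f) via R0 from edge(e,f)
round 1: derive path(e,h) via R0 from edge(e,h)
round 1: derive path(f,b) via R0 from edge(f,b)
round 1: derive path(f,d) via R0 from edge(f,d)
round 1: derive path(f,h) via R0 from edge(f,h)
round 1: derive path(g,b) via R0 from edge(g,b)
round 1: derive path(g,f) via R0 from edge(g,f)
round 1: derive path(g,h) via R0 from edge(g,h)
round 1: derive path(h,a) via R0 from edge(h,a)
round 1: derive path(h,c) via R0 from edge(h,c)
round 1: derive path(h,g) via R0 from edge(h,g)
round 1: derive path(e,a) via R2 from edge(e,h), blue(h,a)
round 1: derive path(f,a) via R2 from edge(f,h), blue(h,a)
round 1: derive path(g,a) via R2 from edge(g,h), blue(h,a)
round 1: derive path(g,d) via R2 from edge(g,b), blue(b,d)
round 1: derive path(h,h) via R2 from edge(h,c), blue(c,h)
round 2: derive anc(d) via R3 from path(d,d), path(d,b)
round 2: derive anc(e) via R3 from path(e,d), path(d,b)
round 2: derive anc(f) via R3 from path(f,d), path(d,b)
round 2: derive anc(g) via R3 from path(g,d), path(d,b)
round 2: derive anc(h) via R3 from path(h,c), path(c,a)

anc(d)
anc(e)
anc(f)
anc(g)
anc(h)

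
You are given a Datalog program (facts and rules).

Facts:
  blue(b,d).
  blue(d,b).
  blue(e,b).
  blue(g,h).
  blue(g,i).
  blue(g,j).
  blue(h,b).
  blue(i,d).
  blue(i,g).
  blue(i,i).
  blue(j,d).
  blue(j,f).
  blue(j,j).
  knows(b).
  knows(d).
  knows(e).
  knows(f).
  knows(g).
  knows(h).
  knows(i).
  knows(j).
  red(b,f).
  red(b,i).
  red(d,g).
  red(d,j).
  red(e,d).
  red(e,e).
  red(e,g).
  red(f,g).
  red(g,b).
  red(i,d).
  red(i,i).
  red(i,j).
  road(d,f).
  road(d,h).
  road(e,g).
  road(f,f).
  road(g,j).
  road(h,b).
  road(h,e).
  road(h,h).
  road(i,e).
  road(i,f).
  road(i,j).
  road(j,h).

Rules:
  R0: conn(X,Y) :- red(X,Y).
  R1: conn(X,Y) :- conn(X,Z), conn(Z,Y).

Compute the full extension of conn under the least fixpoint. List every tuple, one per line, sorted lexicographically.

conn(b,b)
conn(b,d)
conn(b,f)
conn(b,g)
conn(b,i)
conn(b,j)
conn(d,b)
conn(d,d)
conn(d,f)
conn(d,g)
conn(d,i)
conn(d,j)
conn(e,b)
conn(e,d)
conn(e,e)
conn(e,f)
conn(e,g)
conn(e,i)
conn(e,j)
conn(f,b)
conn(f,d)
conn(f,f)
conn(f,g)
conn(f,i)
conn(f,j)
conn(g,b)
conn(g,d)
conn(g,f)
conn(g,g)
conn(g,i)
conn(g,j)
conn(i,b)
conn(i,d)
conn(i,f)
conn(i,g)
conn(i,i)
conn(i,j)

round 1: derive conn(b,f) via R0 from red(b,f)
round 1: derive conn(b,i) via R0 from red(b,i)
round 1: derive conn(d,g) via R0 from red(d,g)
round 1: derive conn(d,j) via R0 from red(d,j)
round 1: derive conn(e,d) via R0 from red(e,d)
round 1: derive conn(e,e) via R0 from red(e,e)
round 1: derive conn(e,g) via R0 from red(e,g)
round 1: derive conn(f,g) via R0 from red(f,g)
round 1: derive conn(g,b) via R0 from red(g,b)
round 1: derive conn(i,d) via R0 from red(i,d)
round 1: derive conn(i,i) via R0 from red(i,i)
round 1: derive conn(i,j) via R0 from red(i,j)
round 2: derive conn(b,d) via R1 from conn(b,i), conn(i,d)
round 2: derive conn(b,g) via R1 from conn(b,f), conn(f,g)
round 2: derive conn(b,j) via R1 from conn(b,i), conn(i,j)
round 2: derive conn(d,b) via R1 from conn(d,g), conn(g,b)
round 2: derive conn(e,b) via R1 from conn(e,g), conn(g,b)
round 2: derive conn(e,j) via R1 from conn(e,d), conn(d,j)
round 2: derive conn(f,b) via R1 from conn(f,g), conn(g,b)
round 2: derive conn(g,f) via R1 from conn(g,b), conn(b,f)
round 2: derive conn(g,i) via R1 from conn(g,b), conn(b,i)
round 2: derive conn(i,g) via R1 from conn(i,d), conn(d,g)
round 3: derive conn(b,b) via R1 from conn(b,d), conn(d,b)
round 3: derive conn(d,d) via R1 from conn(d,b), conn(b,d)
round 3: derive conn(d,f) via R1 from conn(d,b), conn(b,f)
round 3: derive conn(d,i) via R1 from conn(d,b), conn(b,i)
round 3: derive conn(e,f) via R1 from conn(e,b), conn(b,f)
round 3: derive conn(e,i) via R1 from conn(e,b), conn(b,i)
round 3: derive conn(f,d) via R1 from conn(f,b), conn(b,d)
round 3: derive conn(f,f) via R1 from conn(f,b), conn(b,f)
round 3: derive conn(f,i) via R1 from conn(f,b), conn(b,i)
round 3: derive conn(f,j) via R1 from conn(f,b), conn(b,j)
round 3: derive conn(g,d) via R1 from conn(g,b), conn(b,d)
round 3: derive conn(g,g) via R1 from conn(g,b), conn(b,g)
round 3: derive conn(g,j) via R1 from conn(g,b), conn(b,j)
round 3: derive conn(i,b) via R1 from conn(i,d), conn(d,b)
round 3: derive conn(i,f) via R1 from conn(i,g), conn(g,f)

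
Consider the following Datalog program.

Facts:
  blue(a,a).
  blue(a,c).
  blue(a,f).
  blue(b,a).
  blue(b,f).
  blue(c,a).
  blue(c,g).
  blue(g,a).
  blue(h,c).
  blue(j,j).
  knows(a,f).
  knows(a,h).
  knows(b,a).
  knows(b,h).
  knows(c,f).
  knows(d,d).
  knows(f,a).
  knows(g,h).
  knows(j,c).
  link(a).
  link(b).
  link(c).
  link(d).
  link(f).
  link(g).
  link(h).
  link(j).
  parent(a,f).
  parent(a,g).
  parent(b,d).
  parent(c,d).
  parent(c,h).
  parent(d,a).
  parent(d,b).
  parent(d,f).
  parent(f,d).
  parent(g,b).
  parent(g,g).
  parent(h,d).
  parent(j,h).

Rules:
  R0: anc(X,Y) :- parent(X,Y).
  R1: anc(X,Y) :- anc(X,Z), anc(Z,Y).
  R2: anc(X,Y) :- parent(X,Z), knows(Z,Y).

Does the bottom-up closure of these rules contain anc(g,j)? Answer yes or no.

round 1: derive anc(a,f) via R0 from parent(a,f)
round 1: derive anc(a,g) via R0 from parent(a,g)
round 1: derive anc(b,d) via R0 from parent(b,d)
round 1: derive anc(c,d) via R0 from parent(c,d)
round 1: derive anc(c,h) via R0 from parent(c,h)
round 1: derive anc(d,a) via R0 from parent(d,a)
round 1: derive anc(d,b) via R0 from parent(d,b)
round 1: derive anc(d,f) via R0 from parent(d,f)
round 1: derive anc(f,d) via R0 from parent(f,d)
round 1: derive anc(g,b) via R0 from parent(g,b)
round 1: derive anc(g,g) via R0 from parent(g,g)
round 1: derive anc(h,d) via R0 from parent(h,d)
round 1: derive anc(j,h) via R0 from parent(j,h)
round 1: derive anc(a,a) via R2 from parent(a,f), knows(f,a)
round 1: derive anc(a,h) via R2 from parent(a,g), knows(g,h)
round 1: derive anc(d,h) via R2 from parent(d,a), knows(a,h)
round 1: derive anc(g,a) via R2 from parent(g,b), knows(b,a)
round 1: derive anc(g,h) via R2 from parent(g,b), knows(b,h)
round 2: derive anc(a,b) via R1 from anc(a,g), anc(g,b)
round 2: derive anc(a,d) via R1 from anc(a,f), anc(f,d)
round 2: derive anc(b,a) via R1 from anc(b,d), anc(d,a)
round 2: derive anc(b,b) via R1 from anc(b,d), anc(d,b)
round 2: derive anc(b,f) via R1 from anc(b,d), anc(d,f)
round 2: derive anc(b,h) via R1 from anc(b,d), anc(d,h)
round 2: derive anc(c,a) via R1 from anc(c,d), anc(d,a)
round 2: derive anc(c,b) via R1 from anc(c,d), anc(d,b)
round 2: derive anc(c,f) via R1 from anc(c,d), anc(d,f)
round 2: derive anc(d,d) via R1 from anc(d,b), anc(b,d)
round 2: derive anc(d,g) via R1 from anc(d,a), anc(a,g)
round 2: derive anc(f,a) via R1 from anc(f,d), anc(d,a)
round 2: derive anc(f,b) via R1 from anc(f,d), anc(d,b)
round 2: derive anc(f,f) via R1 from anc(f,d), anc(d,f)
round 2: derive anc(f,h) via R1 from anc(f,d), anc(d,h)
round 2: derive anc(g,d) via R1 from anc(g,b), anc(b,d)
round 2: derive anc(g,f) via R1 from anc(g,a), anc(a,f)
round 2: derive anc(h,a) via R1 from anc(h,d), anc(d,a)
round 2: derive anc(h,b) via R1 from anc(h,d), anc(d,b)
round 2: derive anc(h,f) via R1 from anc(h,d), anc(d,f)
round 2: derive anc(h,h) via R1 from anc(h,d), anc(d,h)
round 2: derive anc(j,d) via R1 from anc(j,h), anc(h,d)
round 3: derive anc(b,g) via R1 from anc(b,a), anc(a,g)
round 3: derive anc(c,g) via R1 from anc(c,a), anc(a,g)
round 3: derive anc(f,g) via R1 from anc(f,a), anc(a,g)
round 3: derive anc(h,g) via R1 from anc(h,a), anc(a,g)
round 3: derive anc(j,a) via R1 from anc(j,d), anc(d,a)
round 3: derive anc(j,b) via R1 from anc(j,d), anc(d,b)
round 3: derive anc(j,f) via R1 from anc(j,d), anc(d,f)
round 3: derive anc(j,g) via R1 from anc(j,d), anc(d,g)

no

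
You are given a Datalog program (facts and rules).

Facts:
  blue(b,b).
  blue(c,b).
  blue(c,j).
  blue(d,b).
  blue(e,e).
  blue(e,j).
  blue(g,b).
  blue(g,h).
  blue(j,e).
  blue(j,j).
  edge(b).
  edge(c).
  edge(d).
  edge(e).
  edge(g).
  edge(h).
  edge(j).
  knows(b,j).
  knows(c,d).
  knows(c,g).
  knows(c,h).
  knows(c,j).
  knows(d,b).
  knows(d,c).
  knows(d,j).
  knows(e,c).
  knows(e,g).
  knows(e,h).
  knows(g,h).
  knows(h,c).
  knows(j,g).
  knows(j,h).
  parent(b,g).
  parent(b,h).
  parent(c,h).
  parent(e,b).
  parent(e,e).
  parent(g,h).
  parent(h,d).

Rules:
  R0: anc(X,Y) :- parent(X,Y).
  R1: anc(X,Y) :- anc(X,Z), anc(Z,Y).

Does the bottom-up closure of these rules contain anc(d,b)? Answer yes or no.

round 1: derive anc(b,g) via R0 from parent(b,g)
round 1: derive anc(b,h) via R0 from parent(b,h)
round 1: derive anc(c,h) via R0 from parent(c,h)
round 1: derive anc(e,b) via R0 from parent(e,b)
round 1: derive anc(e,e) via R0 from parent(e,e)
round 1: derive anc(g,h) via R0 from parent(g,h)
round 1: derive anc(h,d) via R0 from parent(h,d)
round 2: derive anc(b,d) via R1 from anc(b,h), anc(h,d)
round 2: derive anc(c,d) via R1 from anc(c,h), anc(h,d)
round 2: derive anc(e,g) via R1 from anc(e,b), anc(b,g)
round 2: derive anc(e,h) via R1 from anc(e,b), anc(b,h)
round 2: derive anc(g,d) via R1 from anc(g,h), anc(h,d)
round 3: derive anc(e,d) via R1 from anc(e,b), anc(b,d)

no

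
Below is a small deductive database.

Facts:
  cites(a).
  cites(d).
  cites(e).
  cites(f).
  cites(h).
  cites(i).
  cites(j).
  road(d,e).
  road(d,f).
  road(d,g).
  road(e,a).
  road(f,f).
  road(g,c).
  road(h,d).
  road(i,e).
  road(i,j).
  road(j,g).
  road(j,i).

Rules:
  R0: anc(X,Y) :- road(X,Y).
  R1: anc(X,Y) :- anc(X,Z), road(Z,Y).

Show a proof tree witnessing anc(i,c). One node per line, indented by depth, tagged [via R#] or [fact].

round 1: derive anc(d,e) via R0 from road(d,e)
round 1: derive anc(d,f) via R0 from road(d,f)
round 1: derive anc(d,g) via R0 from road(d,g)
round 1: derive anc(e,a) via R0 from road(e,a)
round 1: derive anc(f,f) via R0 from road(f,f)
round 1: derive anc(g,c) via R0 from road(g,c)
round 1: derive anc(h,d) via R0 from road(h,d)
round 1: derive anc(i,e) via R0 from road(i,e)
round 1: derive anc(i,j) via R0 from road(i,j)
round 1: derive anc(j,g) via R0 from road(j,g)
round 1: derive anc(j,i) via R0 from road(j,i)
round 2: derive anc(d,a) via R1 from anc(d,e), road(e,a)
round 2: derive anc(d,c) via R1 from anc(d,g), road(g,c)
round 2: derive anc(h,e) via R1 from anc(h,d), road(d,e)
round 2: derive anc(h,f) via R1 from anc(h,d), road(d,f)
round 2: derive anc(h,g) via R1 from anc(h,d), road(d,g)
round 2: derive anc(i,a) via R1 from anc(i,e), road(e,a)
round 2: derive anc(i,g) via R1 from anc(i,j), road(j,g)
round 2: derive anc(i,i) via R1 from anc(i,j), road(j,i)
round 2: derive anc(j,c) via R1 from anc(j,g), road(g,c)
round 2: derive anc(j,e) via R1 from anc(j,i), road(i,e)
round 2: derive anc(j,j) via R1 from anc(j,i), road(i,j)
round 3: derive anc(h,a) via R1 from anc(h,e), road(e,a)
round 3: derive anc(h,c) via R1 from anc(h,g), road(g,c)
round 3: derive anc(i,c) via R1 from anc(i,g), road(g,c)
round 3: derive anc(j,a) via R1 from anc(j,e), road(e,a)

anc(i,c)  [via R1]
  anc(i,g)  [via R1]
    anc(i,j)  [via R0]
      road(i,j)  [fact]
    road(j,g)  [fact]
  road(g,c)  [fact]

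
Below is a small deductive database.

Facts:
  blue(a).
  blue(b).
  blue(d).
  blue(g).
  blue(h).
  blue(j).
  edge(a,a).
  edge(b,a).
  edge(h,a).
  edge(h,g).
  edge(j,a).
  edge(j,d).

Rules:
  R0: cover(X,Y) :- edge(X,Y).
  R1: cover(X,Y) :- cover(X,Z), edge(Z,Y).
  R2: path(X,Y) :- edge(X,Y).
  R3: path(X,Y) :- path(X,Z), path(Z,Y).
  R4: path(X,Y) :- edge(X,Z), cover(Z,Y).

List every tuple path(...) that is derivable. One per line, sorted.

path(a,a)
path(b,a)
path(h,a)
path(h,g)
path(j,a)
path(j,d)

round 1: derive cover(a,a) via R0 from edge(a,a)
round 1: derive cover(b,a) via R0 from edge(b,a)
round 1: derive cover(h,a) via R0 from edge(h,a)
round 1: derive cover(h,g) via R0 from edge(h,g)
round 1: derive cover(j,a) via R0 from edge(j,a)
round 1: derive cover(j,d) via R0 from edge(j,d)
round 1: derive path(a,a) via R2 from edge(a,a)
round 1: derive path(b,a) via R2 from edge(b,a)
round 1: derive path(h,a) via R2 from edge(h,a)
round 1: derive path(h,g) via R2 from edge(h,g)
round 1: derive path(j,a) via R2 from edge(j,a)
round 1: derive path(j,d) via R2 from edge(j,d)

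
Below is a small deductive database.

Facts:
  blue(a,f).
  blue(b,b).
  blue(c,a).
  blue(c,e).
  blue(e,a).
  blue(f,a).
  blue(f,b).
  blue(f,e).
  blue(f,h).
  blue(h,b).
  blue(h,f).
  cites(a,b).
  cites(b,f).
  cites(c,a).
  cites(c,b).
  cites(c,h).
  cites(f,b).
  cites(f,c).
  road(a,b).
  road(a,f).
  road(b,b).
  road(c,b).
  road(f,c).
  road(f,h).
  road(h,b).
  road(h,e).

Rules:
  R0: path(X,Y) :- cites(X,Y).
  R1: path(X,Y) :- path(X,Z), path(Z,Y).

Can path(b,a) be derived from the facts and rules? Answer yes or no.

round 1: derive path(a,b) via R0 from cites(a,b)
round 1: derive path(b,f) via R0 from cites(b,f)
round 1: derive path(c,a) via R0 from cites(c,a)
round 1: derive path(c,b) via R0 from cites(c,b)
round 1: derive path(c,h) via R0 from cites(c,h)
round 1: derive path(f,b) via R0 from cites(f,b)
round 1: derive path(f,c) via R0 from cites(f,c)
round 2: derive path(a,f) via R1 from path(a,b), path(b,f)
round 2: derive path(b,b) via R1 from path(b,f), path(f,b)
round 2: derive path(b,c) via R1 from path(b,f), path(f,c)
round 2: derive path(c,f) via R1 from path(c,b), path(b,f)
round 2: derive path(f,a) via R1 from path(f,c), path(c,a)
round 2: derive path(f,f) via R1 from path(f,b), path(b,f)
round 2: derive path(f,h) via R1 from path(f,c), path(c,h)
round 3: derive path(a,a) via R1 from path(a,f), path(f,a)
round 3: derive path(a,c) via R1 from path(a,b), path(b,c)
round 3: derive path(a,h) via R1 from path(a,f), path(f,h)
round 3: derive path(b,a) via R1 from path(b,c), path(c,a)
round 3: derive path(b,h) via R1 from path(b,c), path(c,h)
round 3: derive path(c,c) via R1 from path(c,b), path(b,c)

yes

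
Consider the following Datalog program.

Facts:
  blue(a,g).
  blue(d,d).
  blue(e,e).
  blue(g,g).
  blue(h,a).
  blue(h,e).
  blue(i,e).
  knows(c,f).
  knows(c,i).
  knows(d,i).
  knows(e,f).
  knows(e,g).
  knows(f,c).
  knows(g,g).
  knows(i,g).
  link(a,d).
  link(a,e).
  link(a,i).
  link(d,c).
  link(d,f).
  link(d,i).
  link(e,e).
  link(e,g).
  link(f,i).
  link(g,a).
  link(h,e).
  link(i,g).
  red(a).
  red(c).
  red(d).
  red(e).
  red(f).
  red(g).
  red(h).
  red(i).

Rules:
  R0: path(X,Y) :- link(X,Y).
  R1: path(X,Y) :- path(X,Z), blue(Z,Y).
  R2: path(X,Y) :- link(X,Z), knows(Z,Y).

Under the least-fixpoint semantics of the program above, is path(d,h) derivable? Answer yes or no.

no

round 1: derive path(a,d) via R0 from link(a,d)
round 1: derive path(a,e) via R0 from link(a,e)
round 1: derive path(a,i) via R0 from link(a,i)
round 1: derive path(d,c) via R0 from link(d,c)
round 1: derive path(d,f) via R0 from link(d,f)
round 1: derive path(d,i) via R0 from link(d,i)
round 1: derive path(e,e) via R0 from link(e,e)
round 1: derive path(e,g) via R0 from link(e,g)
round 1: derive path(f,i) via R0 from link(f,i)
round 1: derive path(g,a) via R0 from link(g,a)
round 1: derive path(h,e) via R0 from link(h,e)
round 1: derive path(i,g) via R0 from link(i,g)
round 1: derive path(a,f) via R2 from link(a,e), knows(e,f)
round 1: derive path(a,g) via R2 from link(a,e), knows(e,g)
round 1: derive path(d,g) via R2 from link(d,i), knows(i,g)
round 1: derive path(e,f) via R2 from link(e,e), knows(e,f)
round 1: derive path(f,g) via R2 from link(f,i), knows(i,g)
round 1: derive path(h,f) via R2 from link(h,e), knows(e,f)
round 1: derive path(h,g) via R2 from link(h,e), knows(e,g)
round 2: derive path(d,e) via R1 from path(d,i), blue(i,e)
round 2: derive path(f,e) via R1 from path(f,i), blue(i,e)
round 2: derive path(g,g) via R1 from path(g,a), blue(a,g)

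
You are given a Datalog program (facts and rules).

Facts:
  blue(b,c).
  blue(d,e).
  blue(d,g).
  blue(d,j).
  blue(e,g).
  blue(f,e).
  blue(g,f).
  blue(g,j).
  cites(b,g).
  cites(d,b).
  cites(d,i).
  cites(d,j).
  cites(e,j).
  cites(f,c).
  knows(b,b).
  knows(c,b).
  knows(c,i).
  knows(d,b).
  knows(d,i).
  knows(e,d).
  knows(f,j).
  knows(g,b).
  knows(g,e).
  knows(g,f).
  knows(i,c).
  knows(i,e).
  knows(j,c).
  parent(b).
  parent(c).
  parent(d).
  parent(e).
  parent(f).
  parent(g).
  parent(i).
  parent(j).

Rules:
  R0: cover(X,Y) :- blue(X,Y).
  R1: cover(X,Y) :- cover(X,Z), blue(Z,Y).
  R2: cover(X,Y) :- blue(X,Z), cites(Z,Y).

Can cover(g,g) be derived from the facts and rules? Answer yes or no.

yes

round 1: derive cover(b,c) via R0 from blue(b,c)
round 1: derive cover(d,e) via R0 from blue(d,e)
round 1: derive cover(d,g) via R0 from blue(d,g)
round 1: derive cover(d,j) via R0 from blue(d,j)
round 1: derive cover(e,g) via R0 from blue(e,g)
round 1: derive cover(f,e) via R0 from blue(f,e)
round 1: derive cover(g,f) via R0 from blue(g,f)
round 1: derive cover(g,j) via R0 from blue(g,j)
round 1: derive cover(f,j) via R2 from blue(f,e), cites(e,j)
round 1: derive cover(g,c) via R2 from blue(g,f), cites(f,c)
round 2: derive cover(d,f) via R1 from cover(d,g), blue(g,f)
round 2: derive cover(e,f) via R1 from cover(e,g), blue(g,f)
round 2: derive cover(e,j) via R1 from cover(e,g), blue(g,j)
round 2: derive cover(f,g) via R1 from cover(f,e), blue(e,g)
round 2: derive cover(g,e) via R1 from cover(g,f), blue(f,e)
round 3: derive cover(e,e) via R1 from cover(e,f), blue(f,e)
round 3: derive cover(f,f) via R1 from cover(f,g), blue(g,f)
round 3: derive cover(g,g) via R1 from cover(g,e), blue(e,g)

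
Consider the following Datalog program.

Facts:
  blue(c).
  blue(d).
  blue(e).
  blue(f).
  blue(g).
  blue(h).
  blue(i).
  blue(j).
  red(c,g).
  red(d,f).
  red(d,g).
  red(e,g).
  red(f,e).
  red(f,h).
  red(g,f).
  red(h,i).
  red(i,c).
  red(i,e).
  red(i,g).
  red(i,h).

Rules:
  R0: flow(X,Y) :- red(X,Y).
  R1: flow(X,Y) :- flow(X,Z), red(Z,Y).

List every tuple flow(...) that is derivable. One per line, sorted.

flow(c,c)
flow(c,e)
flow(c,f)
flow(c,g)
flow(c,h)
flow(c,i)
flow(d,c)
flow(d,e)
flow(d,f)
flow(d,g)
flow(d,h)
flow(d,i)
flow(e,c)
flow(e,e)
flow(e,f)
flow(e,g)
flow(e,h)
flow(e,i)
flow(f,c)
flow(f,e)
flow(f,f)
flow(f,g)
flow(f,h)
flow(f,i)
flow(g,c)
flow(g,e)
flow(g,f)
flow(g,g)
flow(g,h)
flow(g,i)
flow(h,c)
flow(h,e)
flow(h,f)
flow(h,g)
flow(h,h)
flow(h,i)
flow(i,c)
flow(i,e)
flow(i,f)
flow(i,g)
flow(i,h)
flow(i,i)

round 1: derive flow(c,g) via R0 from red(c,g)
round 1: derive flow(d,f) via R0 from red(d,f)
round 1: derive flow(d,g) via R0 from red(d,g)
round 1: derive flow(e,g) via R0 from red(e,g)
round 1: derive flow(f,e) via R0 from red(f,e)
round 1: derive flow(f,h) via R0 from red(f,h)
round 1: derive flow(g,f) via R0 from red(g,f)
round 1: derive flow(h,i) via R0 from red(h,i)
round 1: derive flow(i,c) via R0 from red(i,c)
round 1: derive flow(i,e) via R0 from red(i,e)
round 1: derive flow(i,g) via R0 from red(i,g)
round 1: derive flow(i,h) via R0 from red(i,h)
round 2: derive flow(c,f) via R1 from flow(c,g), red(g,f)
round 2: derive flow(d,e) via R1 from flow(d,f), red(f,e)
round 2: derive flow(d,h) via R1 from flow(d,f), red(f,h)
round 2: derive flow(e,f) via R1 from flow(e,g), red(g,f)
round 2: derive flow(f,g) via R1 from flow(f,e), red(e,g)
round 2: derive flow(f,i) via R1 from flow(f,h), red(h,i)
round 2: derive flow(g,e) via R1 from flow(g,f), red(f,e)
round 2: derive flow(g,h) via R1 from flow(g,f), red(f,h)
round 2: derive flow(h,c) via R1 from flow(h,i), red(i,c)
round 2: derive flow(h,e) via R1 from flow(h,i), red(i,e)
round 2: derive flow(h,g) via R1 from flow(h,i), red(i,g)
round 2: derive flow(h,h) via R1 from flow(h,i), red(i,h)
round 2: derive flow(i,f) via R1 from flow(i,g), red(g,f)
round 2: derive flow(i,i) via R1 from flow(i,h), red(h,i)
round 3: derive flow(c,e) via R1 from flow(c,f), red(f,e)
round 3: derive flow(c,h) via R1 from flow(c,f), red(f,h)
round 3: derive flow(d,i) via R1 from flow(d,h), red(h,i)
round 3: derive flow(e,e) via R1 from flow(e,f), red(f,e)
round 3: derive flow(e,h) via R1 from flow(e,f), red(f,h)
round 3: derive flow(f,c) via R1 from flow(f,i), red(i,c)
round 3: derive flow(f,f) via R1 from flow(f,g), red(g,f)
round 3: derive flow(g,g) via R1 from flow(g,e), red(e,g)
round 3: derive flow(g,i) via R1 from flow(g,h), red(h,i)
round 3: derive flow(h,f) via R1 from flow(h,g), red(g,f)
round 4: derive flow(c,i) via R1 from flow(c,h), red(h,i)
round 4: derive flow(d,c) via R1 from flow(d,i), red(i,c)
round 4: derive flow(e,i) via R1 from flow(e,h), red(h,i)
round 4: derive flow(g,c) via R1 from flow(g,i), red(i,c)
round 5: derive flow(c,c) via R1 from flow(c,i), red(i,c)
round 5: derive flow(e,c) via R1 from flow(e,i), red(i,c)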